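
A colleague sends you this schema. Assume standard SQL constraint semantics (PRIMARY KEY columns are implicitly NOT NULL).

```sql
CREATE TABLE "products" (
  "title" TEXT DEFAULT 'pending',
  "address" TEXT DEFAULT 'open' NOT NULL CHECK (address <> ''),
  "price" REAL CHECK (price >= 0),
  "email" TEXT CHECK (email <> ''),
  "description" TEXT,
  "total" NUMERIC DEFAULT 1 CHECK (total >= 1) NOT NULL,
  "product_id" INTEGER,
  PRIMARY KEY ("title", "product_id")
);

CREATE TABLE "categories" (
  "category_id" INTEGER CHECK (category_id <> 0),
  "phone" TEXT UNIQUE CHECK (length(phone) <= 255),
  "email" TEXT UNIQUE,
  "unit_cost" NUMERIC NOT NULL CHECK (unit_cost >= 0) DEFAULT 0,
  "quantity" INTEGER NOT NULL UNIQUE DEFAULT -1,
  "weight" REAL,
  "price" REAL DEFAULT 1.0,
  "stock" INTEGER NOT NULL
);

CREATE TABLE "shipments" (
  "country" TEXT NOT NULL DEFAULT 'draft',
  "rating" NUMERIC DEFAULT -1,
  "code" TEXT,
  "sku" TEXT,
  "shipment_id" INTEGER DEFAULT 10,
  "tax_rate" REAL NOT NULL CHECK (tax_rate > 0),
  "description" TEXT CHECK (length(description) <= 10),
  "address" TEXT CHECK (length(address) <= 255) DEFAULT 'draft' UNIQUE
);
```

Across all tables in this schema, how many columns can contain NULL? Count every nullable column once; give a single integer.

14

products: 3 nullable (price, email, description — PK (title, product_id) and explicit NOT NULL columns excluded).
categories: 5 nullable (category_id, phone, email, weight, price — PK none and explicit NOT NULL columns excluded).
shipments: 6 nullable (rating, code, sku, shipment_id, description, address — PK none and explicit NOT NULL columns excluded).
Total: 3 + 5 + 6 = 14.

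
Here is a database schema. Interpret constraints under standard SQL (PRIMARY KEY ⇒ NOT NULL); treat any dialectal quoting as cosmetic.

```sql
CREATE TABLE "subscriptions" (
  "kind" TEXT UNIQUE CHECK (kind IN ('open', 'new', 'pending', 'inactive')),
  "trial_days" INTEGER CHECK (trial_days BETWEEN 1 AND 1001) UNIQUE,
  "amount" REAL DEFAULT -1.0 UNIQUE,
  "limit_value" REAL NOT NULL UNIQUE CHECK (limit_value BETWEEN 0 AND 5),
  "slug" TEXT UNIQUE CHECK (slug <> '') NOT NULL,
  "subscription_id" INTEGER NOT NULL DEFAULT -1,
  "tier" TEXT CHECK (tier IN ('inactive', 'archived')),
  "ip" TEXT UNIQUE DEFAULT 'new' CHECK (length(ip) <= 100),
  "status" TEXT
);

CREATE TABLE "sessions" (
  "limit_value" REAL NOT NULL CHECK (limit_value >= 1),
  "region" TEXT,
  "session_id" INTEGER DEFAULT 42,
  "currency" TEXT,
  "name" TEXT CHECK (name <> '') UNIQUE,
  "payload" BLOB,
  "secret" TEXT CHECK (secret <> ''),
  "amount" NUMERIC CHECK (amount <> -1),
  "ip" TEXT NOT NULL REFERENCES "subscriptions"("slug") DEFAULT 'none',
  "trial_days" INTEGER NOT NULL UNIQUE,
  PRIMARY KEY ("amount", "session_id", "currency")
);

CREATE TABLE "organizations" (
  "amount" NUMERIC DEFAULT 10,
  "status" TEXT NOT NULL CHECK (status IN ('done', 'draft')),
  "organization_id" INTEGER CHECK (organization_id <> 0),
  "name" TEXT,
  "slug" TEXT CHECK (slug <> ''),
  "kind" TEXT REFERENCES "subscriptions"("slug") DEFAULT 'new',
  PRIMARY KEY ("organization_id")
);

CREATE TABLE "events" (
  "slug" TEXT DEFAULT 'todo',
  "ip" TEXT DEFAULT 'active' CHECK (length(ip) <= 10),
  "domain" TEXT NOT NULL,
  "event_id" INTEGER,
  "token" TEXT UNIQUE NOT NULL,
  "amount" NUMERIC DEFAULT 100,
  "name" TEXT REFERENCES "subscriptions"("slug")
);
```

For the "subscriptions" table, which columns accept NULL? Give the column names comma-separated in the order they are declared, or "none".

- kind: CHECK does not forbid NULL (a CHECK constraint passes when its expression is NULL) → nullable.
- trial_days: CHECK does not forbid NULL (a CHECK constraint passes when its expression is NULL) → nullable.
- amount: UNIQUE does not imply NOT NULL → nullable.
- limit_value: declared NOT NULL → not nullable.
- slug: declared NOT NULL → not nullable.
- subscription_id: declared NOT NULL → not nullable.
- tier: CHECK does not forbid NULL (a CHECK constraint passes when its expression is NULL) → nullable.
- ip: CHECK does not forbid NULL (a CHECK constraint passes when its expression is NULL) → nullable.
- status: no NOT NULL constraint applies → nullable.

kind, trial_days, amount, tier, ip, status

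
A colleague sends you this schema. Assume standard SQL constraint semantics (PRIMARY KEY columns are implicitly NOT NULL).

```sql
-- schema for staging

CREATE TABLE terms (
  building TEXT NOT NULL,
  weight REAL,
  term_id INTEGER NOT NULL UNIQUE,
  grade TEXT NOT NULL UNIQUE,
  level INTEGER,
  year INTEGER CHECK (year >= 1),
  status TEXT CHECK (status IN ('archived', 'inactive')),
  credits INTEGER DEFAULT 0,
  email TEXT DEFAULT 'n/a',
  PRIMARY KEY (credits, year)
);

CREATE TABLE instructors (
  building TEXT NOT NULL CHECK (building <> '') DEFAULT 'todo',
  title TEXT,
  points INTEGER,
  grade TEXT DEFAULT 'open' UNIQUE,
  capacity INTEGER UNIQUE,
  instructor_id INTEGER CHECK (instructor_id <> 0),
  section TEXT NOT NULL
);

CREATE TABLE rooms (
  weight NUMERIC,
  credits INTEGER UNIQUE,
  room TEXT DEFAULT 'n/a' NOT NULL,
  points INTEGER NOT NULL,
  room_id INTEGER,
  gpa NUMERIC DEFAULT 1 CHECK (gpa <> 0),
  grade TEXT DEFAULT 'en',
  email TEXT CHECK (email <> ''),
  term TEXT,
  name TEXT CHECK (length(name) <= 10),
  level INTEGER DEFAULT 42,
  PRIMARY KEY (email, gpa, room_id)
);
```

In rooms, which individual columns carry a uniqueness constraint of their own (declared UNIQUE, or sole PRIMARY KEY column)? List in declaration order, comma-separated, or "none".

credits

- weight: no UNIQUE or single-column PK constraint.
- credits: declared UNIQUE → unique.
- room: no UNIQUE or single-column PK constraint.
- points: no UNIQUE or single-column PK constraint.
- room_id: part of a composite PRIMARY KEY — only the tuple is unique, not this column on its own.
- gpa: part of a composite PRIMARY KEY — only the tuple is unique, not this column on its own.
- grade: no UNIQUE or single-column PK constraint.
- email: part of a composite PRIMARY KEY — only the tuple is unique, not this column on its own.
- term: no UNIQUE or single-column PK constraint.
- name: no UNIQUE or single-column PK constraint.
- level: no UNIQUE or single-column PK constraint.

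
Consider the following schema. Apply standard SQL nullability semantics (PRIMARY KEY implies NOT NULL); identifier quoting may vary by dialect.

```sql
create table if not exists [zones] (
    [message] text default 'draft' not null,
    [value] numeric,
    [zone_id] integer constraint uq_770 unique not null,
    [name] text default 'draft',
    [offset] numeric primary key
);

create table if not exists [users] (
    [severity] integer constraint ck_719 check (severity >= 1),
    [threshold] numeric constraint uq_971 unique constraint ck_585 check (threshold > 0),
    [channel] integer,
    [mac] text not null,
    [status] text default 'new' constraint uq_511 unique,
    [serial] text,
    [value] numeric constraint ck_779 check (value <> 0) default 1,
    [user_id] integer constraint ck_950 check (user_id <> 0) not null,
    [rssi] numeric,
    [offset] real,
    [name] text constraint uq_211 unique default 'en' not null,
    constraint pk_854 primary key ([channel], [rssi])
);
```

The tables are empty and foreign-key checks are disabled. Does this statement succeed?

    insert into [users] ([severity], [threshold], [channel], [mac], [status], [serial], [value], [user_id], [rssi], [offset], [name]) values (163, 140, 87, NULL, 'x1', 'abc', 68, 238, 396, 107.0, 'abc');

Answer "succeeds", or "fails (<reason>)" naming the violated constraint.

fails (NOT NULL on mac)

mac is explicitly set to NULL, but mac is declared NOT NULL.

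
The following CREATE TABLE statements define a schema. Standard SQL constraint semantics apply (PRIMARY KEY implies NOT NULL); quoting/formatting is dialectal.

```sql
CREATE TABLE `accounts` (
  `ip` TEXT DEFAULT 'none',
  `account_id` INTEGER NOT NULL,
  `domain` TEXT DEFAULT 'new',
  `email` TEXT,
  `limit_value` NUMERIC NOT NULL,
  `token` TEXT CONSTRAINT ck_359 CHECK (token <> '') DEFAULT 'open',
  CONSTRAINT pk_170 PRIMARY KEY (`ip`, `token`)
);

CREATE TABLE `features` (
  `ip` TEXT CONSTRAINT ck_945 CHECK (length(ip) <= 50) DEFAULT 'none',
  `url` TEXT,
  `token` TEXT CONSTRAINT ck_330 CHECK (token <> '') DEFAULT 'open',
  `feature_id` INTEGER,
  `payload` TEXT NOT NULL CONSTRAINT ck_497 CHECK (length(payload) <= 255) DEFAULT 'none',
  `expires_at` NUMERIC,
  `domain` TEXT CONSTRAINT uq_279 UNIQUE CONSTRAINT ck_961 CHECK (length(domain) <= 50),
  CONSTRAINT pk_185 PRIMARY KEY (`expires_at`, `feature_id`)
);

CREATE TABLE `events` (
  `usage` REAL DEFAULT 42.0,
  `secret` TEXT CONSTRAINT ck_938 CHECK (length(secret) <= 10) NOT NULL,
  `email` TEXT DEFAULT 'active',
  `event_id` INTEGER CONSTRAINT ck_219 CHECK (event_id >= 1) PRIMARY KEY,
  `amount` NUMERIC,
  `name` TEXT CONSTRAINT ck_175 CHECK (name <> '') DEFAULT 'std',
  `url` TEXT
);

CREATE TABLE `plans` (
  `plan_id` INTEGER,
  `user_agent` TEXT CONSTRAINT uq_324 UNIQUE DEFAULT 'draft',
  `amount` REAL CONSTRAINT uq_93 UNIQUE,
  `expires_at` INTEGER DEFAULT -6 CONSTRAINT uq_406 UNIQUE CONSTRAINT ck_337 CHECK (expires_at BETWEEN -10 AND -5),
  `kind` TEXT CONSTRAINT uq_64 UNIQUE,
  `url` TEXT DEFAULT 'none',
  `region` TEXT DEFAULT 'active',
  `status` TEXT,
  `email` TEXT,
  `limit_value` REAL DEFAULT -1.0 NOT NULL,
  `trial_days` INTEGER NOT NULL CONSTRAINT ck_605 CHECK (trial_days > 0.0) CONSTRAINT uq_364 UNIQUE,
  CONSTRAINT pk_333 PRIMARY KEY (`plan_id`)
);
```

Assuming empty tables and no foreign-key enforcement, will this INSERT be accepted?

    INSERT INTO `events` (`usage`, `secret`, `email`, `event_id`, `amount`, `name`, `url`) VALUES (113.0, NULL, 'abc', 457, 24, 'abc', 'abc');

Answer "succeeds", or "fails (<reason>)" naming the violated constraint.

secret is explicitly set to NULL, but secret is declared NOT NULL.

fails (NOT NULL on secret)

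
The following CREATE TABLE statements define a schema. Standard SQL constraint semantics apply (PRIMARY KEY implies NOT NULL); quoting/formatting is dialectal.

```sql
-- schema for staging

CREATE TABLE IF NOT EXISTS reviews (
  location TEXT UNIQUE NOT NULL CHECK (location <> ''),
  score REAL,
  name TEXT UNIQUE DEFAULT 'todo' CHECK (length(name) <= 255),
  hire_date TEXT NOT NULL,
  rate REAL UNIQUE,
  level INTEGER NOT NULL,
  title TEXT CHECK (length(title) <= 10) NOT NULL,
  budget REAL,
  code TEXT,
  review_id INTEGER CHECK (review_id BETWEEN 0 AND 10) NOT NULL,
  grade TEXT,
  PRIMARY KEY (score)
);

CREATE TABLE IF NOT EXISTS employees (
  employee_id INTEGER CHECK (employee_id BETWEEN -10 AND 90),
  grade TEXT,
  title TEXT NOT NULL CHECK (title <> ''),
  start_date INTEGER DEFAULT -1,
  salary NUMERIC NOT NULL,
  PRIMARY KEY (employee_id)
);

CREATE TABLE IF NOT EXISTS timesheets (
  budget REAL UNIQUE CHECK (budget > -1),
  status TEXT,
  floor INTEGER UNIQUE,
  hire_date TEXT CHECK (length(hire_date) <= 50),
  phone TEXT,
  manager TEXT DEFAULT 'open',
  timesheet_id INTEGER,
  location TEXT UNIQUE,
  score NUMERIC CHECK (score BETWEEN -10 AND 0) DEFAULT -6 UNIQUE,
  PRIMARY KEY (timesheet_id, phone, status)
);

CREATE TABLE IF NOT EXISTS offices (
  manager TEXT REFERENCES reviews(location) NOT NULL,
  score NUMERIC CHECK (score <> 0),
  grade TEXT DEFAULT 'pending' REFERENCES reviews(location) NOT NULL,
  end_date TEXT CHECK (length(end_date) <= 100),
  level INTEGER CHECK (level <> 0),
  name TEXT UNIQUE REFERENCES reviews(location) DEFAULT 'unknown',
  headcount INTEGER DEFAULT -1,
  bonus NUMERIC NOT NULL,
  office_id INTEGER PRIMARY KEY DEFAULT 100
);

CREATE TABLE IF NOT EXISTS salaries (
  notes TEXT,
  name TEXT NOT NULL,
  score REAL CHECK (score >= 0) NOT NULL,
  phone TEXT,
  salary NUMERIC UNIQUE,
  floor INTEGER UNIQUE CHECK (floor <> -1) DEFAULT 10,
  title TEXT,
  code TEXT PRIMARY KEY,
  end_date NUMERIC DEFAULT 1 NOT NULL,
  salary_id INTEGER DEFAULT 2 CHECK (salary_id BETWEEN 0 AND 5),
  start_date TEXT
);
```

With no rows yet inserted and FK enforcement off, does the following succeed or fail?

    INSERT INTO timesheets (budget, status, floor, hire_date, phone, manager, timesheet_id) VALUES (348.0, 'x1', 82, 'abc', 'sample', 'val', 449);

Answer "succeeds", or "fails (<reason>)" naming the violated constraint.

NOT NULL columns: phone is supplied; status is supplied; timesheet_id is supplied.
CHECK constraints: 348.0 satisfies (budget > -1); 'abc' satisfies (length(hire_date) <= 50).
No constraint is violated.

succeeds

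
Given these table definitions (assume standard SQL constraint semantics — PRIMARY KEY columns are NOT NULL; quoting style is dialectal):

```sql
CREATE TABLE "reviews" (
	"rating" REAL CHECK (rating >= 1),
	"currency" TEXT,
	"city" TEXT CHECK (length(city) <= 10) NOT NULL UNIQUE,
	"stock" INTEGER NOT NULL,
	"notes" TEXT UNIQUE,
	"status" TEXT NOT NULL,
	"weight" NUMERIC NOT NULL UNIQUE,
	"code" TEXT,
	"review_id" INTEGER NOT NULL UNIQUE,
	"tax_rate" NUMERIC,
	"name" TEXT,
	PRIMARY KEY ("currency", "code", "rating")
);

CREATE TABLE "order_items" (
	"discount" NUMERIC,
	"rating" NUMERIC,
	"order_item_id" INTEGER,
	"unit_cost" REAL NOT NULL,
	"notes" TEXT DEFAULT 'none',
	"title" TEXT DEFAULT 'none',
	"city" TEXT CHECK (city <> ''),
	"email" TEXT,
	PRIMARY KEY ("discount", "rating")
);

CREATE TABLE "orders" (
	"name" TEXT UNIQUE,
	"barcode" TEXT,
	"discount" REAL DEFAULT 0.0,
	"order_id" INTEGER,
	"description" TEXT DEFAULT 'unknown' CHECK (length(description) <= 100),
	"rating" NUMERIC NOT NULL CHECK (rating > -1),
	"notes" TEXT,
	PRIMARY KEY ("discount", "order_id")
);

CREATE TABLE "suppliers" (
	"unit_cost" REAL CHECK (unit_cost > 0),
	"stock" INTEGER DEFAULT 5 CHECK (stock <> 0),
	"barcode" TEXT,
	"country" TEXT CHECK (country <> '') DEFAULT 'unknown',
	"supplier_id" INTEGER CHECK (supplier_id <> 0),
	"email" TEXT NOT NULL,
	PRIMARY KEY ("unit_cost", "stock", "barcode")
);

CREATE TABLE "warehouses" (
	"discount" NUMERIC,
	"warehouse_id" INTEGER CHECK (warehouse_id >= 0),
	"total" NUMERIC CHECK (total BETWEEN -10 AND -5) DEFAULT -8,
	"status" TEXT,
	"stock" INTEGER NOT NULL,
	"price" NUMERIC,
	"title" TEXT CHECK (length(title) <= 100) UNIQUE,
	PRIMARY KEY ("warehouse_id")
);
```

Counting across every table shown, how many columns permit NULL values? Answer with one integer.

19

reviews: 3 nullable (notes, tax_rate, name — PK (currency, code, rating) and explicit NOT NULL columns excluded).
order_items: 5 nullable (order_item_id, notes, title, city, email — PK (discount, rating) and explicit NOT NULL columns excluded).
orders: 4 nullable (name, barcode, description, notes — PK (discount, order_id) and explicit NOT NULL columns excluded).
suppliers: 2 nullable (country, supplier_id — PK (unit_cost, stock, barcode) and explicit NOT NULL columns excluded).
warehouses: 5 nullable (discount, total, status, price, title — PK (warehouse_id) and explicit NOT NULL columns excluded).
Total: 3 + 5 + 4 + 2 + 5 = 19.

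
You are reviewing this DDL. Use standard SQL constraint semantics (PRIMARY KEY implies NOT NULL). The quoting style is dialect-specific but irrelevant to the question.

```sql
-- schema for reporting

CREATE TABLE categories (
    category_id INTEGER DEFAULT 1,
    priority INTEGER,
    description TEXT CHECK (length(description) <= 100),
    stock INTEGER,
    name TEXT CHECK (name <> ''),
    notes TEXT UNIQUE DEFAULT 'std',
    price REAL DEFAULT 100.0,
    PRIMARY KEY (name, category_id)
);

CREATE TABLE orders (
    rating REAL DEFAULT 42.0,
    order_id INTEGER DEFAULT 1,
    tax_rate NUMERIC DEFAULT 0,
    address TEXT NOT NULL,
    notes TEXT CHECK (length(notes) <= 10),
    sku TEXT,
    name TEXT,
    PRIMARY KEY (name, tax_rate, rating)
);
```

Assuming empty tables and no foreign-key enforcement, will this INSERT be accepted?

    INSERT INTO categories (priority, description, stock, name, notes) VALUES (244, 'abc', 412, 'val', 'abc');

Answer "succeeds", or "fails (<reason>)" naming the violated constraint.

succeeds

NOT NULL columns: category_id defaults to 1; name is supplied.
CHECK constraints: 'abc' satisfies (length(description) <= 100); 'val' satisfies (name <> '').
No constraint is violated.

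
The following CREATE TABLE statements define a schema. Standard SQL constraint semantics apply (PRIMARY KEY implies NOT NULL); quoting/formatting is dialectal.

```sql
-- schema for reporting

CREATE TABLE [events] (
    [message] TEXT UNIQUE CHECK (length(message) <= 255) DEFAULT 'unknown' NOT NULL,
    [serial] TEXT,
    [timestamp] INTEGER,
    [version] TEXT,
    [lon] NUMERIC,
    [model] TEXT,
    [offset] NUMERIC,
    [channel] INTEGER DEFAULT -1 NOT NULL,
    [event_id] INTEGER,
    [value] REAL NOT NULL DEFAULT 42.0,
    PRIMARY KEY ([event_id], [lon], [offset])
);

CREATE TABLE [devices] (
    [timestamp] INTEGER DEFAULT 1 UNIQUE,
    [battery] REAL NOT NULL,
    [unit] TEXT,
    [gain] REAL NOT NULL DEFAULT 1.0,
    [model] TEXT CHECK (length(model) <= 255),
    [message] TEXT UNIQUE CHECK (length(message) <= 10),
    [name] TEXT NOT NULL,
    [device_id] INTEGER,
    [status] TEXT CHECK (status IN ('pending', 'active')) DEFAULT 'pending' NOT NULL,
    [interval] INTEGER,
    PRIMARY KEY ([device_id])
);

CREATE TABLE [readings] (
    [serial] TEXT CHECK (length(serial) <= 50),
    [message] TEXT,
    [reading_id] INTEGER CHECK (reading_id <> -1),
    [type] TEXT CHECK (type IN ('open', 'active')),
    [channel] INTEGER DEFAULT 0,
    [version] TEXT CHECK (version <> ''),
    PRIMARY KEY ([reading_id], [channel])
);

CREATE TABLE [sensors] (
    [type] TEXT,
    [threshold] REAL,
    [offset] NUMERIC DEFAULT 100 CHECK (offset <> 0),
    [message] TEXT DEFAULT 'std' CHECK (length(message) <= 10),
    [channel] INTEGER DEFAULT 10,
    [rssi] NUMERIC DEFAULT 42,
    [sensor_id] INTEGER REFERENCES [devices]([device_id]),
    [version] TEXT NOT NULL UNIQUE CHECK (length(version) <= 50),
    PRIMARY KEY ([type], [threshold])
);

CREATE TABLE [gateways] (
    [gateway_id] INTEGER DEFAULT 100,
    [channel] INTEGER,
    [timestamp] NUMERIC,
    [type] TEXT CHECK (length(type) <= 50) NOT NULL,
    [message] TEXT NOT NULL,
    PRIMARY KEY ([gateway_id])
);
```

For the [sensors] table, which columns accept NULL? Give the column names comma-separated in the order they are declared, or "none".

offset, message, channel, rssi, sensor_id

- type: part of the PRIMARY KEY, which implies NOT NULL → not nullable.
- threshold: part of the PRIMARY KEY, which implies NOT NULL → not nullable.
- offset: CHECK does not forbid NULL (a CHECK constraint passes when its expression is NULL) → nullable.
- message: CHECK does not forbid NULL (a CHECK constraint passes when its expression is NULL) → nullable.
- channel: DEFAULT only fills an omitted column; an explicit NULL is still allowed → nullable.
- rssi: DEFAULT only fills an omitted column; an explicit NULL is still allowed → nullable.
- sensor_id: a foreign key column may be NULL unless separately constrained → nullable.
- version: declared NOT NULL → not nullable.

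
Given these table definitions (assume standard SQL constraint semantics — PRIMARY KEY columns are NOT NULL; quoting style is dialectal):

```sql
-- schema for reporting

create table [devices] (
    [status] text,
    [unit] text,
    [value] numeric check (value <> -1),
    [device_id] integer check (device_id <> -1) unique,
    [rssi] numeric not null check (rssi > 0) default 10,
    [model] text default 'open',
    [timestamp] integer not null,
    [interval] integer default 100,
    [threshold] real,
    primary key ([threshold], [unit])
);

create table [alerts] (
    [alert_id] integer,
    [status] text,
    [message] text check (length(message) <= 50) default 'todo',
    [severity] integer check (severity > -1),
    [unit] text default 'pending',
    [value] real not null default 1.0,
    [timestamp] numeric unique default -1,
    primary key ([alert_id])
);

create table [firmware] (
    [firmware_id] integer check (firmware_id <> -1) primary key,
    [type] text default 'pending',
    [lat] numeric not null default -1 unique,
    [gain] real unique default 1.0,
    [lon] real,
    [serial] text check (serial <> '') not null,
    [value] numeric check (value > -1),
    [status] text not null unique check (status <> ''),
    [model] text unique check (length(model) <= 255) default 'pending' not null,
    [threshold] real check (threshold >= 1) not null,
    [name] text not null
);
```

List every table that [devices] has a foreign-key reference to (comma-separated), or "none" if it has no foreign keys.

No column in devices has a REFERENCES clause.

none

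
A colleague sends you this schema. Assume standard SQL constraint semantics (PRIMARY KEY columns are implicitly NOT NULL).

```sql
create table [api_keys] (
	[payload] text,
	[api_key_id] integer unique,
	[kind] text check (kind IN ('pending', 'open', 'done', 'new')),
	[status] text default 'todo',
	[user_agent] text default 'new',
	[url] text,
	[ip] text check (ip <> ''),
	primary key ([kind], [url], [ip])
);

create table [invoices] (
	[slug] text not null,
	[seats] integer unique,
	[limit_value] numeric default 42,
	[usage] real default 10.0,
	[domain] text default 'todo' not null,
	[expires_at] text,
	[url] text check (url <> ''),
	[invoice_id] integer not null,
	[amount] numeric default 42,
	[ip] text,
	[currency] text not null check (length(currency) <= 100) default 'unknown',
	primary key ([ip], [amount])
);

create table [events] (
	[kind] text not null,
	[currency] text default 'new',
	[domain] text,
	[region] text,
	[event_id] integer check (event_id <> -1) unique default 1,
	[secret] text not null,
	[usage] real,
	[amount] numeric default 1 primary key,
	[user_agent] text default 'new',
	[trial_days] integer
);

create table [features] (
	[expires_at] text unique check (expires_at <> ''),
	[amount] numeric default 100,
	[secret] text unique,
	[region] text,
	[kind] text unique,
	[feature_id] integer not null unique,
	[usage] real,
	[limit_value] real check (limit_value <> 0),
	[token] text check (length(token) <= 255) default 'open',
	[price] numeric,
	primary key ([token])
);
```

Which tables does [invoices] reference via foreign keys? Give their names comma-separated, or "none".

No column in invoices has a REFERENCES clause.

none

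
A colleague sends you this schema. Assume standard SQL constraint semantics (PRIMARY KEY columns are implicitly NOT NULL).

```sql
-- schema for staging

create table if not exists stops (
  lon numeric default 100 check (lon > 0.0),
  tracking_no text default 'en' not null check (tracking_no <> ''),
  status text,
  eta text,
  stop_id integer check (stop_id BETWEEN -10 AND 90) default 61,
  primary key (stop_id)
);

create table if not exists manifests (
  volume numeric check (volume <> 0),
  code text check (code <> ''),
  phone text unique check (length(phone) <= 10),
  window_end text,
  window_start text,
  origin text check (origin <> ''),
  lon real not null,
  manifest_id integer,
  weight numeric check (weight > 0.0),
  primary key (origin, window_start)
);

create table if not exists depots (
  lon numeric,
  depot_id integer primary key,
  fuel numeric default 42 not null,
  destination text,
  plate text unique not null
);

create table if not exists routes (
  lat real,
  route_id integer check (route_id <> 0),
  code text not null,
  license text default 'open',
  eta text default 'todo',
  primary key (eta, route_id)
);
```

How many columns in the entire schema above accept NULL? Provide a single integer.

stops: 3 nullable (lon, status, eta — PK (stop_id) and explicit NOT NULL columns excluded).
manifests: 6 nullable (volume, code, phone, window_end, manifest_id, weight — PK (origin, window_start) and explicit NOT NULL columns excluded).
depots: 2 nullable (lon, destination — PK (depot_id) and explicit NOT NULL columns excluded).
routes: 2 nullable (lat, license — PK (eta, route_id) and explicit NOT NULL columns excluded).
Total: 3 + 6 + 2 + 2 = 13.

13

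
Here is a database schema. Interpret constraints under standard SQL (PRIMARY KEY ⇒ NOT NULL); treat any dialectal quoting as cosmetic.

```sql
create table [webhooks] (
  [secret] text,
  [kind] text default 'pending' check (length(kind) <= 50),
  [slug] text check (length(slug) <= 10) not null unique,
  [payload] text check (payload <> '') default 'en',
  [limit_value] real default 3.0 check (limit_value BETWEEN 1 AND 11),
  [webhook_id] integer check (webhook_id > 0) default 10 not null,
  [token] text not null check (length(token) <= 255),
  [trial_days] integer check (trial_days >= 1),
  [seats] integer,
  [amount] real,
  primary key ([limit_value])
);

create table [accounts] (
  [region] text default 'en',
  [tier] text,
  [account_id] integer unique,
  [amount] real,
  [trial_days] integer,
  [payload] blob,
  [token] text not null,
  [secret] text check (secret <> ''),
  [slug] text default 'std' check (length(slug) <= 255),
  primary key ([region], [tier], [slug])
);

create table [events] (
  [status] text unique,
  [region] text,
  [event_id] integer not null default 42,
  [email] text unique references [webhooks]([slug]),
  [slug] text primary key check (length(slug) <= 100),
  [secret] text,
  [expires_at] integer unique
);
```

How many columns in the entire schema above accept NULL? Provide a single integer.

16

webhooks: 6 nullable (secret, kind, payload, trial_days, seats, amount — PK (limit_value) and explicit NOT NULL columns excluded).
accounts: 5 nullable (account_id, amount, trial_days, payload, secret — PK (region, tier, slug) and explicit NOT NULL columns excluded).
events: 5 nullable (status, region, email, secret, expires_at — PK (slug) and explicit NOT NULL columns excluded).
Total: 6 + 5 + 5 = 16.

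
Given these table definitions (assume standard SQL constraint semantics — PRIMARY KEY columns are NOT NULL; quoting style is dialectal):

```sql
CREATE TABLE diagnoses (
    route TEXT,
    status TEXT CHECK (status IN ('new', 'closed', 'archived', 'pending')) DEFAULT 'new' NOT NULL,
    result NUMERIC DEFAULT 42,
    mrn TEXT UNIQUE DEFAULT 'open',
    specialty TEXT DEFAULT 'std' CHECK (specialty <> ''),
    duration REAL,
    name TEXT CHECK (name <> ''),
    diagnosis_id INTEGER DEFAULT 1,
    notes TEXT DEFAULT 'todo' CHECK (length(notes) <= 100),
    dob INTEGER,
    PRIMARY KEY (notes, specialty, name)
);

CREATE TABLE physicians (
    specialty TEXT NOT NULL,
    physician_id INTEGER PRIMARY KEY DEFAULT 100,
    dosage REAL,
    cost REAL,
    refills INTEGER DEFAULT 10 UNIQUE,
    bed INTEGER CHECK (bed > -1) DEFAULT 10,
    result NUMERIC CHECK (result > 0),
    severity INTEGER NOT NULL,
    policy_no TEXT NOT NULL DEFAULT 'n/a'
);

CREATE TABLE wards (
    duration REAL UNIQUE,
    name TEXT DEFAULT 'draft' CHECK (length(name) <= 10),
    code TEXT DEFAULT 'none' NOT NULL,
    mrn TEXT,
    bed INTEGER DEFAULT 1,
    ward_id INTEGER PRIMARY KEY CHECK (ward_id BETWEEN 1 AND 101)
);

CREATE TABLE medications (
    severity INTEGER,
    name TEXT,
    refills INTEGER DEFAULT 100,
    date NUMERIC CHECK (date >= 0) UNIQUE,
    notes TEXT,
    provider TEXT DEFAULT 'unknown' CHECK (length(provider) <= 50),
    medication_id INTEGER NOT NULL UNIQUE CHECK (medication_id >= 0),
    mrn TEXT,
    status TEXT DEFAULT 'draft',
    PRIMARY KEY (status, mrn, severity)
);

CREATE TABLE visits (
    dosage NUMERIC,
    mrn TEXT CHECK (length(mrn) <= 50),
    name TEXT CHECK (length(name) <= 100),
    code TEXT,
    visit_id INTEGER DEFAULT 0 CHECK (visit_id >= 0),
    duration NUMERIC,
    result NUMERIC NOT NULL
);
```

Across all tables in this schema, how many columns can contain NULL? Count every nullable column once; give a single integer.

diagnoses: 6 nullable (route, result, mrn, duration, diagnosis_id, dob — PK (notes, specialty, name) and explicit NOT NULL columns excluded).
physicians: 5 nullable (dosage, cost, refills, bed, result — PK (physician_id) and explicit NOT NULL columns excluded).
wards: 4 nullable (duration, name, mrn, bed — PK (ward_id) and explicit NOT NULL columns excluded).
medications: 5 nullable (name, refills, date, notes, provider — PK (status, mrn, severity) and explicit NOT NULL columns excluded).
visits: 6 nullable (dosage, mrn, name, code, visit_id, duration — PK none and explicit NOT NULL columns excluded).
Total: 6 + 5 + 4 + 5 + 6 = 26.

26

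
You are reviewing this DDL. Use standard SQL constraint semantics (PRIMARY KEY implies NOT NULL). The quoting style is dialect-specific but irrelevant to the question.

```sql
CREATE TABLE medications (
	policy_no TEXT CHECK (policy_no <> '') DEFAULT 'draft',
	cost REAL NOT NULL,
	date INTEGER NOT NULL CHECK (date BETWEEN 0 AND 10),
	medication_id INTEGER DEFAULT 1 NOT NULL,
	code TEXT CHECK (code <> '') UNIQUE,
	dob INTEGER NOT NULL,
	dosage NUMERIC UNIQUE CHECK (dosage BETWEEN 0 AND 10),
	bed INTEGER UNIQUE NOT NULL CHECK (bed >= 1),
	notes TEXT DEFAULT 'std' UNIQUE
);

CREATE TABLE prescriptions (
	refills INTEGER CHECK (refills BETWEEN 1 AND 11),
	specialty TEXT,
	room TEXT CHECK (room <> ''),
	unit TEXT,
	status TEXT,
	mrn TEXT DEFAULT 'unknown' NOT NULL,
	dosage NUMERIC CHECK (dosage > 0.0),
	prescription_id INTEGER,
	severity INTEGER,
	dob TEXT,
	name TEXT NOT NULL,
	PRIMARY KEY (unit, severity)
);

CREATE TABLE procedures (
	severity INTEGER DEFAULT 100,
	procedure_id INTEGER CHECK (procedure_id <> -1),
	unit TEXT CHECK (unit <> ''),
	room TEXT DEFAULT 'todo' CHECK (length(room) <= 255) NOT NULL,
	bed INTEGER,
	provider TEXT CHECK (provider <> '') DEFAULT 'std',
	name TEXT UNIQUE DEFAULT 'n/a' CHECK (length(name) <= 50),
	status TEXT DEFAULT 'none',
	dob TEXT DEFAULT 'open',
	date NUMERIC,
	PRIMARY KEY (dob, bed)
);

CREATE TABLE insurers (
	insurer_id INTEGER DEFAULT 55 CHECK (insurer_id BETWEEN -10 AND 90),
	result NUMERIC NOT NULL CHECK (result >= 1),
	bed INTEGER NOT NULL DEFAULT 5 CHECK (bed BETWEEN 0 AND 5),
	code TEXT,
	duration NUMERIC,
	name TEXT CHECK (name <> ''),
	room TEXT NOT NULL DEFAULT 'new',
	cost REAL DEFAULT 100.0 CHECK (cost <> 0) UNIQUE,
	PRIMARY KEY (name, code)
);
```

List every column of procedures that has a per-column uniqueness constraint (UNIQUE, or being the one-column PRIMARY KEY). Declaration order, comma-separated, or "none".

name

- severity: no UNIQUE or single-column PK constraint.
- procedure_id: no UNIQUE or single-column PK constraint.
- unit: no UNIQUE or single-column PK constraint.
- room: no UNIQUE or single-column PK constraint.
- bed: part of a composite PRIMARY KEY — only the tuple is unique, not this column on its own.
- provider: no UNIQUE or single-column PK constraint.
- name: declared UNIQUE → unique.
- status: no UNIQUE or single-column PK constraint.
- dob: part of a composite PRIMARY KEY — only the tuple is unique, not this column on its own.
- date: no UNIQUE or single-column PK constraint.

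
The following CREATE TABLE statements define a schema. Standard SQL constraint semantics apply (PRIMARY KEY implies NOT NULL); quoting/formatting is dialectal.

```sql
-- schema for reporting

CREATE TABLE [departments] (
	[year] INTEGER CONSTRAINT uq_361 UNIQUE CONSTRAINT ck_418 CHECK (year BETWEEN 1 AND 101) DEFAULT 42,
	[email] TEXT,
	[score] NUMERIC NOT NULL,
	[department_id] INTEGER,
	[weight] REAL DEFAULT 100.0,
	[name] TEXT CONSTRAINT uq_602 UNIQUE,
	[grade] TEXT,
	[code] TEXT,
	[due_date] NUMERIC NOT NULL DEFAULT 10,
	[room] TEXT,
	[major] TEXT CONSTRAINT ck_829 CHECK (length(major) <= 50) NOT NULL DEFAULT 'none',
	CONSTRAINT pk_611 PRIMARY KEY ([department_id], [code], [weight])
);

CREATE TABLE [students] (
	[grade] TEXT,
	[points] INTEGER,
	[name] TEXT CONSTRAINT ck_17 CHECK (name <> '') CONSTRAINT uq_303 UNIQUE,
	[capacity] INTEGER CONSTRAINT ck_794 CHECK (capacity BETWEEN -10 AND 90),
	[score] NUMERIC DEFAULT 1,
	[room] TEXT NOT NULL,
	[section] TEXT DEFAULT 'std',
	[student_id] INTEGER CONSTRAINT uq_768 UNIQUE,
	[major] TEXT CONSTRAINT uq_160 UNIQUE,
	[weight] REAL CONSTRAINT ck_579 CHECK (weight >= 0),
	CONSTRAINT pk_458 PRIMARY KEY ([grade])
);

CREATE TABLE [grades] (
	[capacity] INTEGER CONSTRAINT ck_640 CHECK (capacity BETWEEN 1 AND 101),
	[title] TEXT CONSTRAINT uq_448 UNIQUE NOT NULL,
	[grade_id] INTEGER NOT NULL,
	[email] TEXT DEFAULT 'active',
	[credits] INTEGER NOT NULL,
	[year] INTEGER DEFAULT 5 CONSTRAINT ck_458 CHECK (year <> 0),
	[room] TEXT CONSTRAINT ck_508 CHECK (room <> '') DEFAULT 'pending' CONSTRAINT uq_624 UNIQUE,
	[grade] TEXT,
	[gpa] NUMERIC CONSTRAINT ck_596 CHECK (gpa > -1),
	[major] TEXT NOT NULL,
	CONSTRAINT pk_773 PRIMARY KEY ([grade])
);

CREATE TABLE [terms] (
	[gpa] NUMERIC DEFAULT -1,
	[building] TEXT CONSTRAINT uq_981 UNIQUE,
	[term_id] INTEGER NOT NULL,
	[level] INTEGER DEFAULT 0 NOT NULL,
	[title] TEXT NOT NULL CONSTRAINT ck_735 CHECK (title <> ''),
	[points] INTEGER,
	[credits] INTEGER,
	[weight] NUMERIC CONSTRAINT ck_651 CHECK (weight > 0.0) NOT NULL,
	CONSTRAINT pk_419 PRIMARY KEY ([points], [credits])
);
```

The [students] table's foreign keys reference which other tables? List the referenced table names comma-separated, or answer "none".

none

No column in students has a REFERENCES clause.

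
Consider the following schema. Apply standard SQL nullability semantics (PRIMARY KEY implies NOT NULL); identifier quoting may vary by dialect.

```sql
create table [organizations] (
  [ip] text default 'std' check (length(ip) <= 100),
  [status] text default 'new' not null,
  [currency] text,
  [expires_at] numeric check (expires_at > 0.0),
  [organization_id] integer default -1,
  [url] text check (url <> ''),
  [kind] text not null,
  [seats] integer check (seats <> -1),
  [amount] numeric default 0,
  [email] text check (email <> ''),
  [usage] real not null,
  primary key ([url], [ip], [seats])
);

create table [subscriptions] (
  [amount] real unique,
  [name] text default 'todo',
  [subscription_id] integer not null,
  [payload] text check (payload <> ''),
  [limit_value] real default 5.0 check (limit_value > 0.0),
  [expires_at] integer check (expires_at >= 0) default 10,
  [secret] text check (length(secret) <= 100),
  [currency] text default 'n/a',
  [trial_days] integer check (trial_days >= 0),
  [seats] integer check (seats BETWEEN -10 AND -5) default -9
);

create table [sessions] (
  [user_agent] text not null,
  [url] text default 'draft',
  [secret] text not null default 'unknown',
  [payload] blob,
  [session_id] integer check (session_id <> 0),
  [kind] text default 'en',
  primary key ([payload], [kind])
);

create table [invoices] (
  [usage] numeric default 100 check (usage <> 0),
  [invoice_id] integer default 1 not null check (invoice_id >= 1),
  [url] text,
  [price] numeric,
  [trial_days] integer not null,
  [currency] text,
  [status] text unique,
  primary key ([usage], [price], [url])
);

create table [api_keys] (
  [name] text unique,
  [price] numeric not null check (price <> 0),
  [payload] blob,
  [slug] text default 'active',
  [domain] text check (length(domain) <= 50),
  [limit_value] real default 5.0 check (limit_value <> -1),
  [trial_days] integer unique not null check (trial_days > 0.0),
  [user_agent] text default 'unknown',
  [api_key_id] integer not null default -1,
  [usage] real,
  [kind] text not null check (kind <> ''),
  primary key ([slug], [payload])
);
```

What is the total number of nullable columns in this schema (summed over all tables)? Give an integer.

23

organizations: 5 nullable (currency, expires_at, organization_id, amount, email — PK (url, ip, seats) and explicit NOT NULL columns excluded).
subscriptions: 9 nullable (amount, name, payload, limit_value, expires_at, secret, currency, trial_days, seats — PK none and explicit NOT NULL columns excluded).
sessions: 2 nullable (url, session_id — PK (payload, kind) and explicit NOT NULL columns excluded).
invoices: 2 nullable (currency, status — PK (usage, price, url) and explicit NOT NULL columns excluded).
api_keys: 5 nullable (name, domain, limit_value, user_agent, usage — PK (slug, payload) and explicit NOT NULL columns excluded).
Total: 5 + 9 + 2 + 2 + 5 = 23.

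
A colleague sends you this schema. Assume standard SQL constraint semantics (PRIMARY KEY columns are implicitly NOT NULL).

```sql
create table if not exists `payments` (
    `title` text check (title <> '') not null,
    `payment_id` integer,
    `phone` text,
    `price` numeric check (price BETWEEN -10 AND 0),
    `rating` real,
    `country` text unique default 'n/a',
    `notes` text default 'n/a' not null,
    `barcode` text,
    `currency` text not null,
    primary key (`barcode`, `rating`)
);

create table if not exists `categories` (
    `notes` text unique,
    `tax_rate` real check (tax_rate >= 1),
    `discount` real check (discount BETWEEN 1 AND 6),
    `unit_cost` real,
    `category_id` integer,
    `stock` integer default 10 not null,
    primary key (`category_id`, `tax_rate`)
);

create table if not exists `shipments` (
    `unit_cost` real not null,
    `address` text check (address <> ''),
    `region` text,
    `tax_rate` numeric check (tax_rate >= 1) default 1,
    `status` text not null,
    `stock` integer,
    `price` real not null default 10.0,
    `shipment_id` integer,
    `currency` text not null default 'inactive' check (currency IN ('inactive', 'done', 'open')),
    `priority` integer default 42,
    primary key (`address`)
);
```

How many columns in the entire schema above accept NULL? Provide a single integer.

12

payments: 4 nullable (payment_id, phone, price, country — PK (barcode, rating) and explicit NOT NULL columns excluded).
categories: 3 nullable (notes, discount, unit_cost — PK (category_id, tax_rate) and explicit NOT NULL columns excluded).
shipments: 5 nullable (region, tax_rate, stock, shipment_id, priority — PK (address) and explicit NOT NULL columns excluded).
Total: 4 + 3 + 5 = 12.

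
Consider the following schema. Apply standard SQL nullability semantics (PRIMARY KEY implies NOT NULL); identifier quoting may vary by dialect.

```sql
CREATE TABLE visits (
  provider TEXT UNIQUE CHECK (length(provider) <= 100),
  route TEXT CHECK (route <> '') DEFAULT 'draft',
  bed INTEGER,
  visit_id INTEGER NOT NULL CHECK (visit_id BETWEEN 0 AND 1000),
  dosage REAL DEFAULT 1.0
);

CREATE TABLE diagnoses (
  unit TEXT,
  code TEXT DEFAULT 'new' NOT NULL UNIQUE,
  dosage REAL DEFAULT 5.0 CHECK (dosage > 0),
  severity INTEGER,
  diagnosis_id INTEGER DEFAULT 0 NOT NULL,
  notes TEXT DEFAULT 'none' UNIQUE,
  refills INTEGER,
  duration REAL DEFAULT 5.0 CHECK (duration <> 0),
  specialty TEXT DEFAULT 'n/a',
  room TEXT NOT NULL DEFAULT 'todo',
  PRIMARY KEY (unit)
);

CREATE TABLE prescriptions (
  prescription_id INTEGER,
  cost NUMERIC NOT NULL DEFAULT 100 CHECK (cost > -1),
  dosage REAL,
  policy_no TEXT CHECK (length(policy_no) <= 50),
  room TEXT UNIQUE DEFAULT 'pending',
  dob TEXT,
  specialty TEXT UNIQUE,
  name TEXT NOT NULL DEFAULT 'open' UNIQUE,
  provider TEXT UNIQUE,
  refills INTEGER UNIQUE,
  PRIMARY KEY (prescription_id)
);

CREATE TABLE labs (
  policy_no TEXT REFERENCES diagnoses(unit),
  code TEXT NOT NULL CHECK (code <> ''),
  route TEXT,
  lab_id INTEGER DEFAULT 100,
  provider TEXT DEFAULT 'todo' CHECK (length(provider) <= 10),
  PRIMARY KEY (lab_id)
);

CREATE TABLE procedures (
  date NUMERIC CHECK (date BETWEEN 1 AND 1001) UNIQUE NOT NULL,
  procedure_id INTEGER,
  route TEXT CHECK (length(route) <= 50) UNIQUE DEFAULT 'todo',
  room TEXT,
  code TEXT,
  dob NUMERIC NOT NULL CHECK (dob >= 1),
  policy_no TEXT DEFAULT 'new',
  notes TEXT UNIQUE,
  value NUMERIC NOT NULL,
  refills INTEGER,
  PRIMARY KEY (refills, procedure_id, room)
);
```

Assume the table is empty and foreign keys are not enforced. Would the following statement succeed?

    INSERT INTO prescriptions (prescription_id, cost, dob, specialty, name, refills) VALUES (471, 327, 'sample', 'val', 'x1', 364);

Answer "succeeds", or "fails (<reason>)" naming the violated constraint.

succeeds

NOT NULL columns: cost is supplied; name is supplied; prescription_id is supplied.
CHECK constraints: 327 satisfies (cost > -1).
No constraint is violated.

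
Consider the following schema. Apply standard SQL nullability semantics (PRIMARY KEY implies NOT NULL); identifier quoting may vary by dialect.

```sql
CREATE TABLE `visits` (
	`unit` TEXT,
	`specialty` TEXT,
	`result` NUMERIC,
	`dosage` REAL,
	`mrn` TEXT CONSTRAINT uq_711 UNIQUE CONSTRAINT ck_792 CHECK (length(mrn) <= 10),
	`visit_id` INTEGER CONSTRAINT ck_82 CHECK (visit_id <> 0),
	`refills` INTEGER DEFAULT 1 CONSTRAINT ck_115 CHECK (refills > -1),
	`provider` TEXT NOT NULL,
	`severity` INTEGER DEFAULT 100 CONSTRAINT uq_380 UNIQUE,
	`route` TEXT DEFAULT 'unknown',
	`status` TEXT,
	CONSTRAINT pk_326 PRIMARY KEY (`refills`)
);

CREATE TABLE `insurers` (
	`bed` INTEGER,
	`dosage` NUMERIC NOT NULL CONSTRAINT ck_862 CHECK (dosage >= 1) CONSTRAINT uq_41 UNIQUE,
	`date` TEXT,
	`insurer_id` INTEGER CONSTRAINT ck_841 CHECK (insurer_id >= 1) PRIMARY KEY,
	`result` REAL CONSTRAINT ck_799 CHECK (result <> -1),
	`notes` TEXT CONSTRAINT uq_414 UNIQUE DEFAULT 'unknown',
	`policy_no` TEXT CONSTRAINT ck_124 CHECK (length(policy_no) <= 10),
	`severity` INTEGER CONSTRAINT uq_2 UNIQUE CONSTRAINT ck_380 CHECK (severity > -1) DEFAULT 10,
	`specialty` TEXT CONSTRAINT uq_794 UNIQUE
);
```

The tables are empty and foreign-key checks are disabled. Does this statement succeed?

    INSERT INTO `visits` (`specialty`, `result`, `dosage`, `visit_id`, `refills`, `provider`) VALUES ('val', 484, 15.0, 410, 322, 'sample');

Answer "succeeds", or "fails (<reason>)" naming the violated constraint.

NOT NULL columns: provider is supplied; refills is supplied.
CHECK constraints: 410 satisfies (visit_id <> 0); 322 satisfies (refills > -1).
No constraint is violated.

succeeds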